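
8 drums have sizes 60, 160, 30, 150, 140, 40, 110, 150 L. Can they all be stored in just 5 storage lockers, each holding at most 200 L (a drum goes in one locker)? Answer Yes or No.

A valid assignment using 5 storage lockers:
  locker 1: 160 + 40 = 200
  locker 2: 150 + 30 = 180
  locker 3: 150 = 150
  locker 4: 140 + 60 = 200
  locker 5: 110 = 110
Every load is within 200 L, so 5 storage lockers suffice.

Yes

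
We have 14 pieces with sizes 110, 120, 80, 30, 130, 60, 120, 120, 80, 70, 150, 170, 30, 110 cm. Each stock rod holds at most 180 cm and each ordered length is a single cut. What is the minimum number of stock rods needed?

Total = 170 + 150 + 130 + 120 + 120 + 120 + 110 + 110 + 80 + 80 + 70 + 60 + 30 + 30 = 1380 cm.
Lower bound: ⌈1380/180⌉ = 8 stock rods.
A packing using 9 stock rods:
  stock rod 1: 170 = 170
  stock rod 2: 150 + 30 = 180
  stock rod 3: 130 + 30 = 160
  stock rod 4: 120 + 60 = 180
  stock rod 5: 120 = 120
  stock rod 6: 120 = 120
  stock rod 7: 110 + 70 = 180
  stock rod 8: 110 = 110
  stock rod 9: 80 + 80 = 160
No arrangement into 8 stock rods stays within capacity, so 9 is optimal.

9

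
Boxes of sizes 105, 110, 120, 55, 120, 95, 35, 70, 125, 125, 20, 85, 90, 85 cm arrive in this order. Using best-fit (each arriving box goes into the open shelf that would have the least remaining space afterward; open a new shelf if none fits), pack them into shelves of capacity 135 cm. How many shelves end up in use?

11

  105 → shelf 1 (new)  [load 105/135]
  110 → shelf 2 (new)  [load 110/135]
  120 → shelf 3 (new)  [load 120/135]
  55 → shelf 4 (new)  [load 55/135]
  120 → shelf 5 (new)  [load 120/135]
  95 → shelf 6 (new)  [load 95/135]
  35 → shelf 6  [load 130/135]
  70 → shelf 4  [load 125/135]
  125 → shelf 7 (new)  [load 125/135]
  125 → shelf 8 (new)  [load 125/135]
  20 → shelf 2  [load 130/135]
  85 → shelf 9 (new)  [load 85/135]
  90 → shelf 10 (new)  [load 90/135]
  85 → shelf 11 (new)  [load 85/135]
11 shelves opened.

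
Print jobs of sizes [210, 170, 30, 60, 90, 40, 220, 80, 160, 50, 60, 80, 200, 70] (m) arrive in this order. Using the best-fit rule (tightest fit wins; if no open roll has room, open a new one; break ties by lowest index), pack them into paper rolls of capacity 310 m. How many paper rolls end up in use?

  210 → roll 1 (new)  [load 210/310]
  170 → roll 2 (new)  [load 170/310]
  30 → roll 1  [load 240/310]
  60 → roll 1  [load 300/310]
  90 → roll 2  [load 260/310]
  40 → roll 2  [load 300/310]
  220 → roll 3 (new)  [load 220/310]
  80 → roll 3  [load 300/310]
  160 → roll 4 (new)  [load 160/310]
  50 → roll 4  [load 210/310]
  60 → roll 4  [load 270/310]
  80 → roll 5 (new)  [load 80/310]
  200 → roll 5  [load 280/310]
  70 → roll 6 (new)  [load 70/310]
6 paper rolls opened.

6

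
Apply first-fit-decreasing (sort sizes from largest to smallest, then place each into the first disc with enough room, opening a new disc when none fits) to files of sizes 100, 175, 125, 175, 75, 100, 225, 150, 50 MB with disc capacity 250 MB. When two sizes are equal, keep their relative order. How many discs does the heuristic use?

Sorted descending: 225, 175, 175, 150, 125, 100, 100, 75, 50.
  225 → disc 1 (new)  [load 225/250]
  175 → disc 2 (new)  [load 175/250]
  175 → disc 3 (new)  [load 175/250]
  150 → disc 4 (new)  [load 150/250]
  125 → disc 5 (new)  [load 125/250]
  100 → disc 4  [load 250/250]
  100 → disc 5  [load 225/250]
  75 → disc 2  [load 250/250]
  50 → disc 3  [load 225/250]
5 discs opened.

5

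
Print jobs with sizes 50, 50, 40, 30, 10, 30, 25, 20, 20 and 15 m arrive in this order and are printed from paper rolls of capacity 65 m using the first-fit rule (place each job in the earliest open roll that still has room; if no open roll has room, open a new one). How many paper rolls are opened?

5

  50 → roll 1 (new)  [load 50/65]
  50 → roll 2 (new)  [load 50/65]
  40 → roll 3 (new)  [load 40/65]
  30 → roll 4 (new)  [load 30/65]
  10 → roll 1  [load 60/65]
  30 → roll 4  [load 60/65]
  25 → roll 3  [load 65/65]
  20 → roll 5 (new)  [load 20/65]
  20 → roll 5  [load 40/65]
  15 → roll 2  [load 65/65]
5 paper rolls opened.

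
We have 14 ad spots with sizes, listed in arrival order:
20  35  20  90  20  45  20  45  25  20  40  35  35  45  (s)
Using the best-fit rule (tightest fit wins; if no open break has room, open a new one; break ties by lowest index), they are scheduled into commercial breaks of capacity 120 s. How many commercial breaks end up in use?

  20 → break 1 (new)  [load 20/120]
  35 → break 1  [load 55/120]
  20 → break 1  [load 75/120]
  90 → break 2 (new)  [load 90/120]
  20 → break 2  [load 110/120]
  45 → break 1  [load 120/120]
  20 → break 3 (new)  [load 20/120]
  45 → break 3  [load 65/120]
  25 → break 3  [load 90/120]
  20 → break 3  [load 110/120]
  40 → break 4 (new)  [load 40/120]
  35 → break 4  [load 75/120]
  35 → break 4  [load 110/120]
  45 → break 5 (new)  [load 45/120]
5 commercial breaks opened.

5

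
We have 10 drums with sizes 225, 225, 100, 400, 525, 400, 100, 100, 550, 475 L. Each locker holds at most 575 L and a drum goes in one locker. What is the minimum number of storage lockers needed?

Total = 550 + 525 + 475 + 400 + 400 + 225 + 225 + 100 + 100 + 100 = 3100 L.
Lower bound: ⌈3100/575⌉ = 6 storage lockers.
A packing using 6 storage lockers:
  locker 1: 550 = 550
  locker 2: 525 = 525
  locker 3: 475 + 100 = 575
  locker 4: 400 + 100 = 500
  locker 5: 400 + 100 = 500
  locker 6: 225 + 225 = 450
This matches the lower bound, so 6 is optimal.

6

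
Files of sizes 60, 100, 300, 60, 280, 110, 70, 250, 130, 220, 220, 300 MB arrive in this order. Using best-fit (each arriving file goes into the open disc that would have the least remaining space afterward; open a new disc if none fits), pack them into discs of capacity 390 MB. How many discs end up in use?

7

  60 → disc 1 (new)  [load 60/390]
  100 → disc 1  [load 160/390]
  300 → disc 2 (new)  [load 300/390]
  60 → disc 2  [load 360/390]
  280 → disc 3 (new)  [load 280/390]
  110 → disc 3  [load 390/390]
  70 → disc 1  [load 230/390]
  250 → disc 4 (new)  [load 250/390]
  130 → disc 4  [load 380/390]
  220 → disc 5 (new)  [load 220/390]
  220 → disc 6 (new)  [load 220/390]
  300 → disc 7 (new)  [load 300/390]
7 discs opened.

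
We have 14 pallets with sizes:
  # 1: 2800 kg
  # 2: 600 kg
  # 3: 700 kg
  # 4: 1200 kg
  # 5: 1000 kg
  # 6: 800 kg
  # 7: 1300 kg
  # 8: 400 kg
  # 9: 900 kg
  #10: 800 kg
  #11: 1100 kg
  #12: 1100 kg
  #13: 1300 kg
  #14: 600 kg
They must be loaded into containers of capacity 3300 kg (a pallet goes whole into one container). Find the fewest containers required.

5

Total = 2800 + 1300 + 1300 + 1200 + 1100 + 1100 + 1000 + 900 + 800 + 800 + 700 + 600 + 600 + 400 = 14600 kg.
Lower bound: ⌈14600/3300⌉ = 5 containers.
A packing using 5 containers:
  container 1: 2800 + 400 = 3200
  container 2: 1300 + 1300 + 700 = 3300
  container 3: 1200 + 1100 + 1000 = 3300
  container 4: 1100 + 900 + 800 = 2800
  container 5: 800 + 600 + 600 = 2000
This matches the lower bound, so 5 is optimal.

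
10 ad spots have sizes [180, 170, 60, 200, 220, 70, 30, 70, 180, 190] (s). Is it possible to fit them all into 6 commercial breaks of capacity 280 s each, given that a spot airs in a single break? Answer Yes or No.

A valid assignment using 6 commercial breaks:
  break 1: 220 + 60 = 280
  break 2: 200 + 70 = 270
  break 3: 190 + 70 = 260
  break 4: 180 + 30 = 210
  break 5: 180 = 180
  break 6: 170 = 170
Every load is within 280 s, so 6 commercial breaks suffice.

Yes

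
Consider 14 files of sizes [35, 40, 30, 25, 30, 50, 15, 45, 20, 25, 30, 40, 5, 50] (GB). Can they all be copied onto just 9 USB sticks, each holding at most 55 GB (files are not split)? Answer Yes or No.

Yes

A valid assignment using 9 USB sticks:
  USB stick 1: 50 + 5 = 55
  USB stick 2: 50 = 50
  USB stick 3: 45 = 45
  USB stick 4: 40 + 15 = 55
  USB stick 5: 40 = 40
  USB stick 6: 35 + 20 = 55
  USB stick 7: 30 + 25 = 55
  USB stick 8: 30 + 25 = 55
  USB stick 9: 30 = 30
Every load is within 55 GB, so 9 USB sticks suffice.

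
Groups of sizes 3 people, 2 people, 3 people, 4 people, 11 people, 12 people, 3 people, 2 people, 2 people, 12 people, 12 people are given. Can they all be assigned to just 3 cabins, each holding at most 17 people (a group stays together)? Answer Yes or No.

Total = 66 people; ⌈66/17⌉ = 4.
At least 4 cabins are required, but only 3 are allowed.

No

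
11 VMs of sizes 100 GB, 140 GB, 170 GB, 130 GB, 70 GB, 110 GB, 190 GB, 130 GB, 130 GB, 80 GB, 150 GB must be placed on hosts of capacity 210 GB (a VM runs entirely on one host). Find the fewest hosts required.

8

Total = 190 + 170 + 150 + 140 + 130 + 130 + 130 + 110 + 100 + 80 + 70 = 1400 GB.
Lower bound: ⌈1400/210⌉ = 7 hosts.
Also, 8 VMs each exceed 105 GB, and no two of those can share a host, so at least 8 hosts are needed.
A packing using 8 hosts:
  host 1: 190 = 190
  host 2: 170 = 170
  host 3: 150 = 150
  host 4: 140 + 70 = 210
  host 5: 130 + 80 = 210
  host 6: 130 = 130
  host 7: 130 = 130
  host 8: 110 + 100 = 210
This matches the lower bound, so 8 is optimal.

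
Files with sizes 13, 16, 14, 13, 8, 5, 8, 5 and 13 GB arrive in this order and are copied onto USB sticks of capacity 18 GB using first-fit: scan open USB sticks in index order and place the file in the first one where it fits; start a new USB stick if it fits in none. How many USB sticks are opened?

  13 → USB stick 1 (new)  [load 13/18]
  16 → USB stick 2 (new)  [load 16/18]
  14 → USB stick 3 (new)  [load 14/18]
  13 → USB stick 4 (new)  [load 13/18]
  8 → USB stick 5 (new)  [load 8/18]
  5 → USB stick 1  [load 18/18]
  8 → USB stick 5  [load 16/18]
  5 → USB stick 4  [load 18/18]
  13 → USB stick 6 (new)  [load 13/18]
6 USB sticks opened.

6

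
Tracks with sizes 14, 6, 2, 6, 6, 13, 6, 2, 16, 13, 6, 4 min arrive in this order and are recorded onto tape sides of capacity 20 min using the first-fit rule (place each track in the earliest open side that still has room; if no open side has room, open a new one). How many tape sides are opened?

5

  14 → side 1 (new)  [load 14/20]
  6 → side 1  [load 20/20]
  2 → side 2 (new)  [load 2/20]
  6 → side 2  [load 8/20]
  6 → side 2  [load 14/20]
  13 → side 3 (new)  [load 13/20]
  6 → side 2  [load 20/20]
  2 → side 3  [load 15/20]
  16 → side 4 (new)  [load 16/20]
  13 → side 5 (new)  [load 13/20]
  6 → side 5  [load 19/20]
  4 → side 3  [load 19/20]
5 tape sides opened.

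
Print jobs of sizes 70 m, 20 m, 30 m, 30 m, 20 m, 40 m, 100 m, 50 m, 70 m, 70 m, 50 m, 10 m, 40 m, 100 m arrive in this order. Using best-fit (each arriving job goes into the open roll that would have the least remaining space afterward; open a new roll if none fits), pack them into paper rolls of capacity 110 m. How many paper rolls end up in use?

7

  70 → roll 1 (new)  [load 70/110]
  20 → roll 1  [load 90/110]
  30 → roll 2 (new)  [load 30/110]
  30 → roll 2  [load 60/110]
  20 → roll 1  [load 110/110]
  40 → roll 2  [load 100/110]
  100 → roll 3 (new)  [load 100/110]
  50 → roll 4 (new)  [load 50/110]
  70 → roll 5 (new)  [load 70/110]
  70 → roll 6 (new)  [load 70/110]
  50 → roll 4  [load 100/110]
  10 → roll 2  [load 110/110]
  40 → roll 5  [load 110/110]
  100 → roll 7 (new)  [load 100/110]
7 paper rolls opened.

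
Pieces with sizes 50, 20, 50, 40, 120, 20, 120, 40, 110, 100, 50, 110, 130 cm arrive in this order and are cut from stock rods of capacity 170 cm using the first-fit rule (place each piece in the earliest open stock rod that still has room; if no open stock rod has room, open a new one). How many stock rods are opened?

7

  50 → stock rod 1 (new)  [load 50/170]
  20 → stock rod 1  [load 70/170]
  50 → stock rod 1  [load 120/170]
  40 → stock rod 1  [load 160/170]
  120 → stock rod 2 (new)  [load 120/170]
  20 → stock rod 2  [load 140/170]
  120 → stock rod 3 (new)  [load 120/170]
  40 → stock rod 3  [load 160/170]
  110 → stock rod 4 (new)  [load 110/170]
  100 → stock rod 5 (new)  [load 100/170]
  50 → stock rod 4  [load 160/170]
  110 → stock rod 6 (new)  [load 110/170]
  130 → stock rod 7 (new)  [load 130/170]
7 stock rods opened.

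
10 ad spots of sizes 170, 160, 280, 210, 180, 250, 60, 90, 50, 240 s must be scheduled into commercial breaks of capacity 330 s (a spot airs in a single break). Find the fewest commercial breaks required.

Total = 280 + 250 + 240 + 210 + 180 + 170 + 160 + 90 + 60 + 50 = 1690 s.
Lower bound: ⌈1690/330⌉ = 6 commercial breaks.
A packing using 6 commercial breaks:
  break 1: 280 + 50 = 330
  break 2: 250 + 60 = 310
  break 3: 240 + 90 = 330
  break 4: 210 = 210
  break 5: 180 = 180
  break 6: 170 + 160 = 330
This matches the lower bound, so 6 is optimal.

6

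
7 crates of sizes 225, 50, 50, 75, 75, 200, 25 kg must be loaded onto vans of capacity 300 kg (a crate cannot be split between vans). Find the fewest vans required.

3

Total = 225 + 200 + 75 + 75 + 50 + 50 + 25 = 700 kg.
Lower bound: ⌈700/300⌉ = 3 vans.
A packing using 3 vans:
  van 1: 225 + 75 = 300
  van 2: 200 + 75 + 25 = 300
  van 3: 50 + 50 = 100
This matches the lower bound, so 3 is optimal.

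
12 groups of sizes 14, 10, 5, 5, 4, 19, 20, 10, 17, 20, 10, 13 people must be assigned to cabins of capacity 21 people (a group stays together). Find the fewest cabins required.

Total = 20 + 20 + 19 + 17 + 14 + 13 + 10 + 10 + 10 + 5 + 5 + 4 = 147 people.
Lower bound: ⌈147/21⌉ = 7 cabins.
A packing using 8 cabins:
  cabin 1: 20 = 20
  cabin 2: 20 = 20
  cabin 3: 19 = 19
  cabin 4: 17 + 4 = 21
  cabin 5: 14 + 5 = 19
  cabin 6: 13 + 5 = 18
  cabin 7: 10 + 10 = 20
  cabin 8: 10 = 10
No arrangement into 7 cabins stays within capacity, so 8 is optimal.

8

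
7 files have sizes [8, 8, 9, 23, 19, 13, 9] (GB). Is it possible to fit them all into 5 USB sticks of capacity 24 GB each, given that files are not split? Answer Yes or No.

Yes

A valid assignment using 5 USB sticks:
  USB stick 1: 23 = 23
  USB stick 2: 19 = 19
  USB stick 3: 13 + 9 = 22
  USB stick 4: 9 + 8 = 17
  USB stick 5: 8 = 8
Every load is within 24 GB, so 5 USB sticks suffice.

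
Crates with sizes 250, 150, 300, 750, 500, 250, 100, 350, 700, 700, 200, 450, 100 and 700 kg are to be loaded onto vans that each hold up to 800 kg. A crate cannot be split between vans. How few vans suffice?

8

Total = 750 + 700 + 700 + 700 + 500 + 450 + 350 + 300 + 250 + 250 + 200 + 150 + 100 + 100 = 5500 kg.
Lower bound: ⌈5500/800⌉ = 7 vans.
A packing using 8 vans:
  van 1: 750 = 750
  van 2: 700 + 100 = 800
  van 3: 700 + 100 = 800
  van 4: 700 = 700
  van 5: 500 + 300 = 800
  van 6: 450 + 350 = 800
  van 7: 250 + 250 + 200 = 700
  van 8: 150 = 150
No arrangement into 7 vans stays within capacity, so 8 is optimal.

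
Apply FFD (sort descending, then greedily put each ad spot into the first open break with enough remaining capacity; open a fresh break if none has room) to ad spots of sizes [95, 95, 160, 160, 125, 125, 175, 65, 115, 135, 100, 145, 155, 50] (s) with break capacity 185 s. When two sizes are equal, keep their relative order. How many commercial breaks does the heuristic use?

Sorted descending: 175, 160, 160, 155, 145, 135, 125, 125, 115, 100, 95, 95, 65, 50.
  175 → break 1 (new)  [load 175/185]
  160 → break 2 (new)  [load 160/185]
  160 → break 3 (new)  [load 160/185]
  155 → break 4 (new)  [load 155/185]
  145 → break 5 (new)  [load 145/185]
  135 → break 6 (new)  [load 135/185]
  125 → break 7 (new)  [load 125/185]
  125 → break 8 (new)  [load 125/185]
  115 → break 9 (new)  [load 115/185]
  100 → break 10 (new)  [load 100/185]
  95 → break 11 (new)  [load 95/185]
  95 → break 12 (new)  [load 95/185]
  65 → break 9  [load 180/185]
  50 → break 6  [load 185/185]
12 commercial breaks opened.

12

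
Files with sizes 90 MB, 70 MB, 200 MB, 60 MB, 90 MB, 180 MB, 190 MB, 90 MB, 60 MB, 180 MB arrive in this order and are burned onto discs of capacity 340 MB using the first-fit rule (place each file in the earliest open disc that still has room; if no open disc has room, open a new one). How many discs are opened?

5

  90 → disc 1 (new)  [load 90/340]
  70 → disc 1  [load 160/340]
  200 → disc 2 (new)  [load 200/340]
  60 → disc 1  [load 220/340]
  90 → disc 1  [load 310/340]
  180 → disc 3 (new)  [load 180/340]
  190 → disc 4 (new)  [load 190/340]
  90 → disc 2  [load 290/340]
  60 → disc 3  [load 240/340]
  180 → disc 5 (new)  [load 180/340]
5 discs opened.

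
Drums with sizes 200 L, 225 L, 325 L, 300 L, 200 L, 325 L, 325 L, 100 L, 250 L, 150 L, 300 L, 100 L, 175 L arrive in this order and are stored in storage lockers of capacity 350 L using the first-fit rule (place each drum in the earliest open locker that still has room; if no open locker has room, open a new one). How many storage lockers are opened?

10

  200 → locker 1 (new)  [load 200/350]
  225 → locker 2 (new)  [load 225/350]
  325 → locker 3 (new)  [load 325/350]
  300 → locker 4 (new)  [load 300/350]
  200 → locker 5 (new)  [load 200/350]
  325 → locker 6 (new)  [load 325/350]
  325 → locker 7 (new)  [load 325/350]
  100 → locker 1  [load 300/350]
  250 → locker 8 (new)  [load 250/350]
  150 → locker 5  [load 350/350]
  300 → locker 9 (new)  [load 300/350]
  100 → locker 2  [load 325/350]
  175 → locker 10 (new)  [load 175/350]
10 storage lockers opened.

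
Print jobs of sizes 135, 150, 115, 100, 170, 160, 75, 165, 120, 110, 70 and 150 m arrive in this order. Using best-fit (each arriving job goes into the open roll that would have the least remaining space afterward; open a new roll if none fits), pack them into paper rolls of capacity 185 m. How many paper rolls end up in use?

10

  135 → roll 1 (new)  [load 135/185]
  150 → roll 2 (new)  [load 150/185]
  115 → roll 3 (new)  [load 115/185]
  100 → roll 4 (new)  [load 100/185]
  170 → roll 5 (new)  [load 170/185]
  160 → roll 6 (new)  [load 160/185]
  75 → roll 4  [load 175/185]
  165 → roll 7 (new)  [load 165/185]
  120 → roll 8 (new)  [load 120/185]
  110 → roll 9 (new)  [load 110/185]
  70 → roll 3  [load 185/185]
  150 → roll 10 (new)  [load 150/185]
10 paper rolls opened.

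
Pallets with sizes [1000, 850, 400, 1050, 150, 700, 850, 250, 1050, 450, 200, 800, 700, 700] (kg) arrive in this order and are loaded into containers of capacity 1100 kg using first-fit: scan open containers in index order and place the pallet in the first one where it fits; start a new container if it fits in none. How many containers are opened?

10

  1000 → container 1 (new)  [load 1000/1100]
  850 → container 2 (new)  [load 850/1100]
  400 → container 3 (new)  [load 400/1100]
  1050 → container 4 (new)  [load 1050/1100]
  150 → container 2  [load 1000/1100]
  700 → container 3  [load 1100/1100]
  850 → container 5 (new)  [load 850/1100]
  250 → container 5  [load 1100/1100]
  1050 → container 6 (new)  [load 1050/1100]
  450 → container 7 (new)  [load 450/1100]
  200 → container 7  [load 650/1100]
  800 → container 8 (new)  [load 800/1100]
  700 → container 9 (new)  [load 700/1100]
  700 → container 10 (new)  [load 700/1100]
10 containers opened.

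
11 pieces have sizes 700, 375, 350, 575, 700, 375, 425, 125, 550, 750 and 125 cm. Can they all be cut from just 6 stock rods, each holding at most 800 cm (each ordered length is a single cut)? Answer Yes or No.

Total = 5050 cm; ⌈5050/800⌉ = 7.
At least 7 stock rods are required, but only 6 are allowed.

No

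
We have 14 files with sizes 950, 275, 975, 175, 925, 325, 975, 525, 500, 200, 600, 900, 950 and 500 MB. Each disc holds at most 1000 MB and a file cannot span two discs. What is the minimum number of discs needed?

Total = 975 + 975 + 950 + 950 + 925 + 900 + 600 + 525 + 500 + 500 + 325 + 275 + 200 + 175 = 8775 MB.
Lower bound: ⌈8775/1000⌉ = 9 discs.
A packing using 10 discs:
  disc 1: 975 = 975
  disc 2: 975 = 975
  disc 3: 950 = 950
  disc 4: 950 = 950
  disc 5: 925 = 925
  disc 6: 900 = 900
  disc 7: 600 + 325 = 925
  disc 8: 525 + 275 + 200 = 1000
  disc 9: 500 + 500 = 1000
  disc 10: 175 = 175
No arrangement into 9 discs stays within capacity, so 10 is optimal.

10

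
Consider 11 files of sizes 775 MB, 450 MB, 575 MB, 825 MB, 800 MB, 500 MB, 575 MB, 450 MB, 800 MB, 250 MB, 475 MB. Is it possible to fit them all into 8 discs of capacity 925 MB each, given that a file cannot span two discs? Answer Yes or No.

No

Total = 6475 MB; ⌈6475/925⌉ = 7.
8 files each exceed half the capacity and cannot share a disc, forcing at least 8 discs.
The bound of 8 does not rule out 8, but exhaustive search shows no assignment into 8 discs of capacity 925 MB exists — the minimum is 9.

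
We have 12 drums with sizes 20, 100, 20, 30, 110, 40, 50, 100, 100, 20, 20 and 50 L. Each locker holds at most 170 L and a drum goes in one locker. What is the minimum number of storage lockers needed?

4

Total = 110 + 100 + 100 + 100 + 50 + 50 + 40 + 30 + 20 + 20 + 20 + 20 = 660 L.
Lower bound: ⌈660/170⌉ = 4 storage lockers.
A packing using 4 storage lockers:
  locker 1: 110 + 50 = 160
  locker 2: 100 + 50 + 20 = 170
  locker 3: 100 + 40 + 30 = 170
  locker 4: 100 + 20 + 20 + 20 = 160
This matches the lower bound, so 4 is optimal.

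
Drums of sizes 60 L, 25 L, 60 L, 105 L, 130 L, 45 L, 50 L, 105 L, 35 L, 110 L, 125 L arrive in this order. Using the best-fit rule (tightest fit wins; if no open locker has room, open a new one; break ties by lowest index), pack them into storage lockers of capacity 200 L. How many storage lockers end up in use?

6

  60 → locker 1 (new)  [load 60/200]
  25 → locker 1  [load 85/200]
  60 → locker 1  [load 145/200]
  105 → locker 2 (new)  [load 105/200]
  130 → locker 3 (new)  [load 130/200]
  45 → locker 1  [load 190/200]
  50 → locker 3  [load 180/200]
  105 → locker 4 (new)  [load 105/200]
  35 → locker 2  [load 140/200]
  110 → locker 5 (new)  [load 110/200]
  125 → locker 6 (new)  [load 125/200]
6 storage lockers opened.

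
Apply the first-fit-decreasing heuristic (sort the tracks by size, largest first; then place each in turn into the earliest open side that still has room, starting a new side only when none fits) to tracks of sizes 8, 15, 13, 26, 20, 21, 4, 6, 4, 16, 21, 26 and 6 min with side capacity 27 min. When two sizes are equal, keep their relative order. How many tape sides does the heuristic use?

Sorted descending: 26, 26, 21, 21, 20, 16, 15, 13, 8, 6, 6, 4, 4.
  26 → side 1 (new)  [load 26/27]
  26 → side 2 (new)  [load 26/27]
  21 → side 3 (new)  [load 21/27]
  21 → side 4 (new)  [load 21/27]
  20 → side 5 (new)  [load 20/27]
  16 → side 6 (new)  [load 16/27]
  15 → side 7 (new)  [load 15/27]
  13 → side 8 (new)  [load 13/27]
  8 → side 6  [load 24/27]
  6 → side 3  [load 27/27]
  6 → side 4  [load 27/27]
  4 → side 5  [load 24/27]
  4 → side 7  [load 19/27]
8 tape sides opened.

8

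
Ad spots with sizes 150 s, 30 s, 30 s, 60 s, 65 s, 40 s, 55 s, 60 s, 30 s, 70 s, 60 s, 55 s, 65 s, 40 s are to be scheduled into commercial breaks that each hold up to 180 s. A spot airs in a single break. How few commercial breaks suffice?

5

Total = 150 + 70 + 65 + 65 + 60 + 60 + 60 + 55 + 55 + 40 + 40 + 30 + 30 + 30 = 810 s.
Lower bound: ⌈810/180⌉ = 5 commercial breaks.
A packing using 5 commercial breaks:
  break 1: 150 + 30 = 180
  break 2: 70 + 65 + 40 = 175
  break 3: 65 + 60 + 55 = 180
  break 4: 60 + 60 + 55 = 175
  break 5: 40 + 30 + 30 = 100
This matches the lower bound, so 5 is optimal.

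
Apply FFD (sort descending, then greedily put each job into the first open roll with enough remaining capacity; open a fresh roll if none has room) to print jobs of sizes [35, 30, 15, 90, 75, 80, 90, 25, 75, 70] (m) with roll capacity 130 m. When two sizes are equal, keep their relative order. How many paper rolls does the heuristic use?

Sorted descending: 90, 90, 80, 75, 75, 70, 35, 30, 25, 15.
  90 → roll 1 (new)  [load 90/130]
  90 → roll 2 (new)  [load 90/130]
  80 → roll 3 (new)  [load 80/130]
  75 → roll 4 (new)  [load 75/130]
  75 → roll 5 (new)  [load 75/130]
  70 → roll 6 (new)  [load 70/130]
  35 → roll 1  [load 125/130]
  30 → roll 2  [load 120/130]
  25 → roll 3  [load 105/130]
  15 → roll 3  [load 120/130]
6 paper rolls opened.

6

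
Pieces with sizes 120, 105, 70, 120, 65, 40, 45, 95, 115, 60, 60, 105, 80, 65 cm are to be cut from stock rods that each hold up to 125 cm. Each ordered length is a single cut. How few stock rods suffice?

Total = 120 + 120 + 115 + 105 + 105 + 95 + 80 + 70 + 65 + 65 + 60 + 60 + 45 + 40 = 1145 cm.
Lower bound: ⌈1145/125⌉ = 10 stock rods.
A packing using 10 stock rods:
  stock rod 1: 120 = 120
  stock rod 2: 120 = 120
  stock rod 3: 115 = 115
  stock rod 4: 105 = 105
  stock rod 5: 105 = 105
  stock rod 6: 95 = 95
  stock rod 7: 80 + 45 = 125
  stock rod 8: 70 + 40 = 110
  stock rod 9: 65 + 60 = 125
  stock rod 10: 65 + 60 = 125
This matches the lower bound, so 10 is optimal.

10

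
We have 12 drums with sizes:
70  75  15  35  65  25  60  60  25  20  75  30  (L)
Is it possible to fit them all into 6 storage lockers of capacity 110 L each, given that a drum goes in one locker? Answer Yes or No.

Yes

A valid assignment using 6 storage lockers:
  locker 1: 75 + 35 = 110
  locker 2: 75 + 30 = 105
  locker 3: 70 + 25 + 15 = 110
  locker 4: 65 + 25 + 20 = 110
  locker 5: 60 = 60
  locker 6: 60 = 60
Every load is within 110 L, so 6 storage lockers suffice.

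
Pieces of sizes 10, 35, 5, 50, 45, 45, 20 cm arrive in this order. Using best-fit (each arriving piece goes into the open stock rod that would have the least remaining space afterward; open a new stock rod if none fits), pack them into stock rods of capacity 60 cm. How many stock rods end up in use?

  10 → stock rod 1 (new)  [load 10/60]
  35 → stock rod 1  [load 45/60]
  5 → stock rod 1  [load 50/60]
  50 → stock rod 2 (new)  [load 50/60]
  45 → stock rod 3 (new)  [load 45/60]
  45 → stock rod 4 (new)  [load 45/60]
  20 → stock rod 5 (new)  [load 20/60]
5 stock rods opened.

5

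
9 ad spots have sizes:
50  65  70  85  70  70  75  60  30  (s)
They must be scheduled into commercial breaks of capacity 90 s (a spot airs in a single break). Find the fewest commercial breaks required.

Total = 85 + 75 + 70 + 70 + 70 + 65 + 60 + 50 + 30 = 575 s.
Lower bound: ⌈575/90⌉ = 7 commercial breaks.
Also, 8 ad spots each exceed 45 s, and no two of those can share a break, so at least 8 commercial breaks are needed.
A packing using 8 commercial breaks:
  break 1: 85 = 85
  break 2: 75 = 75
  break 3: 70 = 70
  break 4: 70 = 70
  break 5: 70 = 70
  break 6: 65 = 65
  break 7: 60 + 30 = 90
  break 8: 50 = 50
This matches the lower bound, so 8 is optimal.

8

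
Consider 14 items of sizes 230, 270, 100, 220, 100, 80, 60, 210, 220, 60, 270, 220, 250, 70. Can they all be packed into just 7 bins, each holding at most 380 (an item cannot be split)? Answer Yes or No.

No

Total = 2360; ⌈2360/380⌉ = 7.
8 items each exceed half the capacity and cannot share a bin, forcing at least 8 bins.
At least 8 bins are required, but only 7 are allowed.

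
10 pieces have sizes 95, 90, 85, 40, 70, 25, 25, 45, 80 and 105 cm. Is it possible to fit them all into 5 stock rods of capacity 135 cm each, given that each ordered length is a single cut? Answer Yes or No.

No

Total = 660 cm; ⌈660/135⌉ = 5.
6 pieces each exceed half the capacity and cannot share a stock rod, forcing at least 6 stock rods.
At least 6 stock rods are required, but only 5 are allowed.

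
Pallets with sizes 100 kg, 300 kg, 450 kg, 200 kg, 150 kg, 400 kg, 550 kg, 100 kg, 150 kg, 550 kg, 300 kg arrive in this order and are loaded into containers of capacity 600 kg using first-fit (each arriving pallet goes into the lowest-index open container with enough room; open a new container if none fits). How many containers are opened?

  100 → container 1 (new)  [load 100/600]
  300 → container 1  [load 400/600]
  450 → container 2 (new)  [load 450/600]
  200 → container 1  [load 600/600]
  150 → container 2  [load 600/600]
  400 → container 3 (new)  [load 400/600]
  550 → container 4 (new)  [load 550/600]
  100 → container 3  [load 500/600]
  150 → container 5 (new)  [load 150/600]
  550 → container 6 (new)  [load 550/600]
  300 → container 5  [load 450/600]
6 containers opened.

6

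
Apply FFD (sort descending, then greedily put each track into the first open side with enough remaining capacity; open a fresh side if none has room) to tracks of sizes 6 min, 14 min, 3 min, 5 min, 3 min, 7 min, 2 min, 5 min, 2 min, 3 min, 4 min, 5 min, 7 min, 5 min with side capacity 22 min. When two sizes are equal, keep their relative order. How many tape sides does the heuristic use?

4

Sorted descending: 14, 7, 7, 6, 5, 5, 5, 5, 4, 3, 3, 3, 2, 2.
  14 → side 1 (new)  [load 14/22]
  7 → side 1  [load 21/22]
  7 → side 2 (new)  [load 7/22]
  6 → side 2  [load 13/22]
  5 → side 2  [load 18/22]
  5 → side 3 (new)  [load 5/22]
  5 → side 3  [load 10/22]
  5 → side 3  [load 15/22]
  4 → side 2  [load 22/22]
  3 → side 3  [load 18/22]
  3 → side 3  [load 21/22]
  3 → side 4 (new)  [load 3/22]
  2 → side 4  [load 5/22]
  2 → side 4  [load 7/22]
4 tape sides opened.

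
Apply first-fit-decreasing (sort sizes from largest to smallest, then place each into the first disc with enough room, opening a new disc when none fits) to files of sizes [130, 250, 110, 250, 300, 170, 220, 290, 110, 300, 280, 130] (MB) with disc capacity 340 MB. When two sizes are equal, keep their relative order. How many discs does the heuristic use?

9

Sorted descending: 300, 300, 290, 280, 250, 250, 220, 170, 130, 130, 110, 110.
  300 → disc 1 (new)  [load 300/340]
  300 → disc 2 (new)  [load 300/340]
  290 → disc 3 (new)  [load 290/340]
  280 → disc 4 (new)  [load 280/340]
  250 → disc 5 (new)  [load 250/340]
  250 → disc 6 (new)  [load 250/340]
  220 → disc 7 (new)  [load 220/340]
  170 → disc 8 (new)  [load 170/340]
  130 → disc 8  [load 300/340]
  130 → disc 9 (new)  [load 130/340]
  110 → disc 7  [load 330/340]
  110 → disc 9  [load 240/340]
9 discs opened.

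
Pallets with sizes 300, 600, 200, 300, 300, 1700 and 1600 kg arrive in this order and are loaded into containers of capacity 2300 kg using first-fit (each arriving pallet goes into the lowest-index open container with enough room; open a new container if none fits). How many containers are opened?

3

  300 → container 1 (new)  [load 300/2300]
  600 → container 1  [load 900/2300]
  200 → container 1  [load 1100/2300]
  300 → container 1  [load 1400/2300]
  300 → container 1  [load 1700/2300]
  1700 → container 2 (new)  [load 1700/2300]
  1600 → container 3 (new)  [load 1600/2300]
3 containers opened.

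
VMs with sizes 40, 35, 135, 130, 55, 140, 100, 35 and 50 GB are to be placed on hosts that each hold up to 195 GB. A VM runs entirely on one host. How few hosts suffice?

4

Total = 140 + 135 + 130 + 100 + 55 + 50 + 40 + 35 + 35 = 720 GB.
Lower bound: ⌈720/195⌉ = 4 hosts.
A packing using 4 hosts:
  host 1: 140 + 55 = 195
  host 2: 135 + 50 = 185
  host 3: 130 + 40 = 170
  host 4: 100 + 35 + 35 = 170
This matches the lower bound, so 4 is optimal.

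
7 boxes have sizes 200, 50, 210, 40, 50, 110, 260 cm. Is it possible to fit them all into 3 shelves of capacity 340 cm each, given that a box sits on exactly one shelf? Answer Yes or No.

Yes

A valid assignment using 3 shelves:
  shelf 1: 260 + 50 = 310
  shelf 2: 210 + 110 = 320
  shelf 3: 200 + 50 + 40 = 290
Every load is within 340 cm, so 3 shelves suffice.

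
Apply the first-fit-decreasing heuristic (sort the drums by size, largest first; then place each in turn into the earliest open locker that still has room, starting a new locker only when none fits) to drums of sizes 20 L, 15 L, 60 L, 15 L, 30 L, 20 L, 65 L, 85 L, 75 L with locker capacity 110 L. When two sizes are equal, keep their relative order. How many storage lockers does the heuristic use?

4

Sorted descending: 85, 75, 65, 60, 30, 20, 20, 15, 15.
  85 → locker 1 (new)  [load 85/110]
  75 → locker 2 (new)  [load 75/110]
  65 → locker 3 (new)  [load 65/110]
  60 → locker 4 (new)  [load 60/110]
  30 → locker 2  [load 105/110]
  20 → locker 1  [load 105/110]
  20 → locker 3  [load 85/110]
  15 → locker 3  [load 100/110]
  15 → locker 4  [load 75/110]
4 storage lockers opened.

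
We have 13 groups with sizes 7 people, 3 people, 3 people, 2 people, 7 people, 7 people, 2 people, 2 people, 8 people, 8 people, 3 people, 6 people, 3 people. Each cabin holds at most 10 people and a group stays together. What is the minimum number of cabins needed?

7

Total = 8 + 8 + 7 + 7 + 7 + 6 + 3 + 3 + 3 + 3 + 2 + 2 + 2 = 61 people.
Lower bound: ⌈61/10⌉ = 7 cabins.
A packing using 7 cabins:
  cabin 1: 8 + 2 = 10
  cabin 2: 8 + 2 = 10
  cabin 3: 7 + 3 = 10
  cabin 4: 7 + 3 = 10
  cabin 5: 7 + 3 = 10
  cabin 6: 6 + 3 = 9
  cabin 7: 2 = 2
This matches the lower bound, so 7 is optimal.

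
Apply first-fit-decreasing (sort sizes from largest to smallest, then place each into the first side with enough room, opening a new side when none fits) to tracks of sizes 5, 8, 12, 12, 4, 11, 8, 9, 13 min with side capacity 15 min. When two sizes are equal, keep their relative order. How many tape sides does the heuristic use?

7

Sorted descending: 13, 12, 12, 11, 9, 8, 8, 5, 4.
  13 → side 1 (new)  [load 13/15]
  12 → side 2 (new)  [load 12/15]
  12 → side 3 (new)  [load 12/15]
  11 → side 4 (new)  [load 11/15]
  9 → side 5 (new)  [load 9/15]
  8 → side 6 (new)  [load 8/15]
  8 → side 7 (new)  [load 8/15]
  5 → side 5  [load 14/15]
  4 → side 4  [load 15/15]
7 tape sides opened.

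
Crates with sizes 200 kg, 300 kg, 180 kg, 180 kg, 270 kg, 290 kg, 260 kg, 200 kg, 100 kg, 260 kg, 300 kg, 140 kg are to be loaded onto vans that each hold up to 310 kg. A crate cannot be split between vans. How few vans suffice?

Total = 300 + 300 + 290 + 270 + 260 + 260 + 200 + 200 + 180 + 180 + 140 + 100 = 2680 kg.
Lower bound: ⌈2680/310⌉ = 9 vans.
Also, 10 crates each exceed 155 kg, and no two of those can share a van, so at least 10 vans are needed.
A packing using 11 vans:
  van 1: 300 = 300
  van 2: 300 = 300
  van 3: 290 = 290
  van 4: 270 = 270
  van 5: 260 = 260
  van 6: 260 = 260
  van 7: 200 + 100 = 300
  van 8: 200 = 200
  van 9: 180 = 180
  van 10: 180 = 180
  van 11: 140 = 140
No arrangement into 10 vans stays within capacity, so 11 is optimal.

11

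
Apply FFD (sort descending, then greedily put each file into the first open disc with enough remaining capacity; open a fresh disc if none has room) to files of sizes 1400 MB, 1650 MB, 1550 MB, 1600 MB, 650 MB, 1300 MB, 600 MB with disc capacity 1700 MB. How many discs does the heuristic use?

6

Sorted descending: 1650, 1600, 1550, 1400, 1300, 650, 600.
  1650 → disc 1 (new)  [load 1650/1700]
  1600 → disc 2 (new)  [load 1600/1700]
  1550 → disc 3 (new)  [load 1550/1700]
  1400 → disc 4 (new)  [load 1400/1700]
  1300 → disc 5 (new)  [load 1300/1700]
  650 → disc 6 (new)  [load 650/1700]
  600 → disc 6  [load 1250/1700]
6 discs opened.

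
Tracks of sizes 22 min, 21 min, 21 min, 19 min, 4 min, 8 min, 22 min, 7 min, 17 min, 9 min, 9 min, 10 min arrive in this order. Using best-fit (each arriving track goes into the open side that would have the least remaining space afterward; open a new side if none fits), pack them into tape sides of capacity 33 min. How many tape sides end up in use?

6

  22 → side 1 (new)  [load 22/33]
  21 → side 2 (new)  [load 21/33]
  21 → side 3 (new)  [load 21/33]
  19 → side 4 (new)  [load 19/33]
  4 → side 1  [load 26/33]
  8 → side 2  [load 29/33]
  22 → side 5 (new)  [load 22/33]
  7 → side 1  [load 33/33]
  17 → side 6 (new)  [load 17/33]
  9 → side 5  [load 31/33]
  9 → side 3  [load 30/33]
  10 → side 4  [load 29/33]
6 tape sides opened.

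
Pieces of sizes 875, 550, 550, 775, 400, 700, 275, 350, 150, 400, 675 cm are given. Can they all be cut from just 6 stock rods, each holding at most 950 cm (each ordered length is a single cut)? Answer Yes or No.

No

Total = 5700 cm; ⌈5700/950⌉ = 6.
The bound of 6 does not rule out 6, but exhaustive search shows no assignment into 6 stock rods of capacity 950 cm exists — the minimum is 7.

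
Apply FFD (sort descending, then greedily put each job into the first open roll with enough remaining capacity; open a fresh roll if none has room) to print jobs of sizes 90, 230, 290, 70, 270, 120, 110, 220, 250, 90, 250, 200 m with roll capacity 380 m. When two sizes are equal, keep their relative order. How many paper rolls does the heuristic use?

Sorted descending: 290, 270, 250, 250, 230, 220, 200, 120, 110, 90, 90, 70.
  290 → roll 1 (new)  [load 290/380]
  270 → roll 2 (new)  [load 270/380]
  250 → roll 3 (new)  [load 250/380]
  250 → roll 4 (new)  [load 250/380]
  230 → roll 5 (new)  [load 230/380]
  220 → roll 6 (new)  [load 220/380]
  200 → roll 7 (new)  [load 200/380]
  120 → roll 3  [load 370/380]
  110 → roll 2  [load 380/380]
  90 → roll 1  [load 380/380]
  90 → roll 4  [load 340/380]
  70 → roll 5  [load 300/380]
7 paper rolls opened.

7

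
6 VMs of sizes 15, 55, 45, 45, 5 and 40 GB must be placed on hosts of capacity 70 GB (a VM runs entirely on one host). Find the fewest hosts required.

4

Total = 55 + 45 + 45 + 40 + 15 + 5 = 205 GB.
Lower bound: ⌈205/70⌉ = 3 hosts.
Also, 4 VMs each exceed 35 GB, and no two of those can share a host, so at least 4 hosts are needed.
A packing using 4 hosts:
  host 1: 55 + 15 = 70
  host 2: 45 + 5 = 50
  host 3: 45 = 45
  host 4: 40 = 40
This matches the lower bound, so 4 is optimal.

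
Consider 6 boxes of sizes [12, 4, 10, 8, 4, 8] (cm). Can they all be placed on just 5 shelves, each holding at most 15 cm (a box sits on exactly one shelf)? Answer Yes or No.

A valid assignment using 4 shelves:
  shelf 1: 12 = 12
  shelf 2: 10 + 4 = 14
  shelf 3: 8 + 4 = 12
  shelf 4: 8 = 8
That uses only 4 ≤ 5, so 5 shelves are enough.

Yes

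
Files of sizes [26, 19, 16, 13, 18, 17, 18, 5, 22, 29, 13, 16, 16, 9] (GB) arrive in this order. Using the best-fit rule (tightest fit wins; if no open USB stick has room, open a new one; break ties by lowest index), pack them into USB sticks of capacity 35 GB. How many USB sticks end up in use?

8

  26 → USB stick 1 (new)  [load 26/35]
  19 → USB stick 2 (new)  [load 19/35]
  16 → USB stick 2  [load 35/35]
  13 → USB stick 3 (new)  [load 13/35]
  18 → USB stick 3  [load 31/35]
  17 → USB stick 4 (new)  [load 17/35]
  18 → USB stick 4  [load 35/35]
  5 → USB stick 1  [load 31/35]
  22 → USB stick 5 (new)  [load 22/35]
  29 → USB stick 6 (new)  [load 29/35]
  13 → USB stick 5  [load 35/35]
  16 → USB stick 7 (new)  [load 16/35]
  16 → USB stick 7  [load 32/35]
  9 → USB stick 8 (new)  [load 9/35]
8 USB sticks opened.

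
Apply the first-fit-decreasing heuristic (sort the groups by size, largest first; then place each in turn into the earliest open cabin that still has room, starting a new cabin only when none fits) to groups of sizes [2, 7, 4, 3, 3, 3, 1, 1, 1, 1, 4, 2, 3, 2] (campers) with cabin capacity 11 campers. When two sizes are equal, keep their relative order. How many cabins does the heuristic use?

4

Sorted descending: 7, 4, 4, 3, 3, 3, 3, 2, 2, 2, 1, 1, 1, 1.
  7 → cabin 1 (new)  [load 7/11]
  4 → cabin 1  [load 11/11]
  4 → cabin 2 (new)  [load 4/11]
  3 → cabin 2  [load 7/11]
  3 → cabin 2  [load 10/11]
  3 → cabin 3 (new)  [load 3/11]
  3 → cabin 3  [load 6/11]
  2 → cabin 3  [load 8/11]
  2 → cabin 3  [load 10/11]
  2 → cabin 4 (new)  [load 2/11]
  1 → cabin 2  [load 11/11]
  1 → cabin 3  [load 11/11]
  1 → cabin 4  [load 3/11]
  1 → cabin 4  [load 4/11]
4 cabins opened.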